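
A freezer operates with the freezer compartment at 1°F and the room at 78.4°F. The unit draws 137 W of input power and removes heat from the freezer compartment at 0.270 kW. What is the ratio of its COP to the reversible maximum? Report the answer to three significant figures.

0.331

Converting, Q̇_C = 0.2700 kW = 270.0 W, so COP_actual = Q̇_C/Ẇ = 270.0/137.0 = 1.971.
In absolute terms T_C = 255.93 K and T_H = 298.93 K, so ΔT = 43.00 K.
COP_Carnot = T_C/ΔT = 255.93/43.00 = 5.952.
η_II = COP_actual/COP_Carnot = 1.971/5.952 = 0.3311.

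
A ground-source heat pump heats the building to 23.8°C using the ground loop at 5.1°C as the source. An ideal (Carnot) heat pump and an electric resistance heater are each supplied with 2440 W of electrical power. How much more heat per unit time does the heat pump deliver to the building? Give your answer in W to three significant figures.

In absolute terms T_C = 278.25 K and T_H = 296.95 K, so ΔT = 18.70 K.
COP_Carnot = T_H/ΔT = 296.95/18.70 = 15.88.
The heat pump delivers Q̇_H = COP × Ẇ = 38750 W; the resistance heater delivers Ẇ = 2440 W.
Extra = (COP − 1)·Ẇ = 36310 W.

36300 W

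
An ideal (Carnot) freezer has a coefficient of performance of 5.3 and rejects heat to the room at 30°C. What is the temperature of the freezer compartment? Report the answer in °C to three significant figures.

-18.1 °C

For a Carnot refrigerator COP_R = T_C/(T_H − T_C), so T_C = COP·T_H/(1 + COP).
With T_H = 303.15 K, T_C = 5.3 × 303.15/6.300 = 255.03 K.
Converting, 255.03 K = -18.12°C.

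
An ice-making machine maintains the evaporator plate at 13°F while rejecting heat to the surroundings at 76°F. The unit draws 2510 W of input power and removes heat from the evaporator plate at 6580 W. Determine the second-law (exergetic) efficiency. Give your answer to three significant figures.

0.349

COP_actual = Q̇_C/Ẇ = 6580/2510 = 2.622.
In absolute terms T_C = 262.59 K and T_H = 297.59 K, so ΔT = 35.00 K.
COP_Carnot = T_C/ΔT = 262.59/35.00 = 7.503.
η_II = COP_actual/COP_Carnot = 2.622/7.503 = 0.3494.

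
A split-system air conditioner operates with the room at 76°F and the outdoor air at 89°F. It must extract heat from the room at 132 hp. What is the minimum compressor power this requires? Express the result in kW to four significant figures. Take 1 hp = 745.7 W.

2.389 kW

In absolute terms T_C = 297.59 K and T_H = 304.82 K, so ΔT = 7.222 K.
COP_Carnot = T_C/ΔT = 297.59/7.222 = 41.21.
Ẇ_min = Q̇/COP_Carnot = 132.0/41.21 = 3.203 hp = 2.389 kW.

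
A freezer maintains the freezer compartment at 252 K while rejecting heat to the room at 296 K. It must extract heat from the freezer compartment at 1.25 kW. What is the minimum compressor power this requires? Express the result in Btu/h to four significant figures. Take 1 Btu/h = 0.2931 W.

The reservoir spacing is ΔT = 296 − 252 = 44.00 K.
COP_Carnot = T_C/ΔT = 252.00/44.00 = 5.727.
Ẇ_min = Q̇/COP_Carnot = 1.250/5.727 = 0.2183 kW = 744.6 Btu/h.

744.6 Btu/h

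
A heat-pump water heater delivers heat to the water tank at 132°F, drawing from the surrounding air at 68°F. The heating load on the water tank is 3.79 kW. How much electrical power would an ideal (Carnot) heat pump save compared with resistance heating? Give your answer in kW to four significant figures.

3.380 kW

In absolute terms T_C = 293.15 K and T_H = 328.71 K, so ΔT = 35.56 K.
COP_Carnot = T_H/ΔT = 328.71/35.56 = 9.245.
Resistance heating needs Ẇ_res = Q̇_H = 3.790 kW; the reversible heat pump needs only Ẇ_hp = Q̇_H/COP = 0.4100 kW.
Saving = 3.790 − 0.4100 = 3.380 kW.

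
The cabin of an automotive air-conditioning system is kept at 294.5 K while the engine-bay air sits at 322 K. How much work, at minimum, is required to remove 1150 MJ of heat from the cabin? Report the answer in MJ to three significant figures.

107 MJ

The reservoir spacing is ΔT = 322 − 294.5 = 27.50 K.
The reversible limit is COP_R = T_C/ΔT = 10.71, so W_min = Q_C/COP = Q_C·ΔT/T_C.
W_min = 1150 × 27.50/294.50 = 107.4 MJ.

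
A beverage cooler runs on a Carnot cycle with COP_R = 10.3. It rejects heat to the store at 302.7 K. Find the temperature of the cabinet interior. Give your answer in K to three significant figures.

276 K

For a Carnot refrigerator COP_R = T_C/(T_H − T_C), so T_C = COP·T_H/(1 + COP).
With T_H = 302.70 K, T_C = 10.3 × 302.70/11.30 = 275.91 K.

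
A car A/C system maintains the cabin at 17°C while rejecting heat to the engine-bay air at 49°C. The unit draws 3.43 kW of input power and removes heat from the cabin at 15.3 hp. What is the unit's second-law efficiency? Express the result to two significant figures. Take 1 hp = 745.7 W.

0.37

Converting, Q̇_C = 15.30 hp = 11.41 kW, so COP_actual = Q̇_C/Ẇ = 11.41/3.430 = 3.326.
In absolute terms T_C = 290.15 K and T_H = 322.15 K, so ΔT = 32.00 K.
COP_Carnot = T_C/ΔT = 290.15/32.00 = 9.067.
η_II = COP_actual/COP_Carnot = 3.326/9.067 = 0.3669.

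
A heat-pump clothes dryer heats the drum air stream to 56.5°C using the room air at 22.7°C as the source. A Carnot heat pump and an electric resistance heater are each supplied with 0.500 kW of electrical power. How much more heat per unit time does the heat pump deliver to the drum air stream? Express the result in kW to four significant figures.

In absolute terms T_C = 295.85 K and T_H = 329.65 K, so ΔT = 33.80 K.
COP_Carnot = T_H/ΔT = 329.65/33.80 = 9.753.
The heat pump delivers Q̇_H = COP × Ẇ = 4.876 kW; the resistance heater delivers Ẇ = 0.5000 kW.
Extra = (COP − 1)·Ẇ = 4.376 kW.

4.376 kW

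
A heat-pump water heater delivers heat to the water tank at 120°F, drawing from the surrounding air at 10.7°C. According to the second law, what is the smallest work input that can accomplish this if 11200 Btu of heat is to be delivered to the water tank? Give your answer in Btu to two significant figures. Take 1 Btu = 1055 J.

In absolute terms T_C = 283.85 K and T_H = 322.04 K, so ΔT = 38.19 K.
The reversible limit is COP_HP = T_H/ΔT = 8.433, so W_min = Q_H/COP = Q_H·ΔT/T_H.
W_min = 11200 × 38.19/322.04 = 1328 Btu.

1300 Btu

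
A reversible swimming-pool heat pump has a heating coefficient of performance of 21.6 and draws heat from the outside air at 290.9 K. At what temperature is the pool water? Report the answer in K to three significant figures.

COP_HP = T_H/(T_H − T_C) rearranges to T_H = COP·T_C/(COP − 1).
With T_C = 290.90 K, T_H = 21.6 × 290.90/20.60 = 305.02 K.

305 K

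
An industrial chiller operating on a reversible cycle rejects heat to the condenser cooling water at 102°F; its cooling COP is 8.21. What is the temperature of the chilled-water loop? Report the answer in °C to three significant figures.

For a Carnot refrigerator COP_R = T_C/(T_H − T_C), so T_C = COP·T_H/(1 + COP).
With T_H = 312.04 K, T_C = 8.21 × 312.04/9.210 = 278.16 K.
Converting, 278.16 K = 5.01°C.

5.01 °C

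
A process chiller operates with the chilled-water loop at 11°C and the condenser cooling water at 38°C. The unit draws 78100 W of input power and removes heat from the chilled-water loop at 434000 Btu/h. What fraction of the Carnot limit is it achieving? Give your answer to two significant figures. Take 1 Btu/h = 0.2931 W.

0.15

Converting, Q̇_C = 434000 Btu/h = 127200 W, so COP_actual = Q̇_C/Ẇ = 127200/78100 = 1.629.
In absolute terms T_C = 284.15 K and T_H = 311.15 K, so ΔT = 27.00 K.
COP_Carnot = T_C/ΔT = 284.15/27.00 = 10.52.
η_II = COP_actual/COP_Carnot = 1.629/10.52 = 0.1548.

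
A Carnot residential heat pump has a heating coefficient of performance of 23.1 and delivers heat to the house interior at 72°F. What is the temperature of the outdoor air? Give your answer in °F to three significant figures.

49.0 °F

COP_HP = T_H/(T_H − T_C) gives T_H − T_C = T_H/COP.
With T_H = 295.37 K, T_C = 295.37 × (1 − 1/23.1) = 282.59 K.
Converting, 282.59 K = 48.98°F.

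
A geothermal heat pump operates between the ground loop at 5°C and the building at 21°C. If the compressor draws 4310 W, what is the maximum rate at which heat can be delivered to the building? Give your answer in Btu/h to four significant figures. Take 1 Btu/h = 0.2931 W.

270300 Btu/h

In absolute terms T_C = 278.15 K and T_H = 294.15 K, so ΔT = 16.00 K.
COP_Carnot = T_H/ΔT = 294.15/16.00 = 18.38.
Q̇_max = COP_Carnot × Ẇ = 18.38 × 4310 W = 79240 W = 270300 Btu/h.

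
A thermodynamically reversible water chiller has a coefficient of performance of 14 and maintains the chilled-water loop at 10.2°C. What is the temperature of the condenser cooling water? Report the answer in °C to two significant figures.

COP_R = T_C/(T_H − T_C) gives T_H − T_C = T_C/COP.
With T_C = 283.35 K, T_H = 283.35 × (1 + 1/14) = 303.59 K.
Converting, 303.59 K = 30.44°C.

30 °C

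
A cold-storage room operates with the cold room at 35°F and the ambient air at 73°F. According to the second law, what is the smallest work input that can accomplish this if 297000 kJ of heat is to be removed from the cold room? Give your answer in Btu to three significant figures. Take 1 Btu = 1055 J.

21600 Btu

In absolute terms T_C = 274.82 K and T_H = 295.93 K, so ΔT = 21.11 K.
The reversible limit is COP_R = T_C/ΔT = 13.02, so W_min = Q_C/COP = Q_C·ΔT/T_C.
W_min = 297000 × 21.11/274.82 = 22820 kJ = 21630 Btu.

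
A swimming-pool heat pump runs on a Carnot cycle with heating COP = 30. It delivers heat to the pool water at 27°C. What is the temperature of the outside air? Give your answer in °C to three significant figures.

17.0 °C

COP_HP = T_H/(T_H − T_C) gives T_H − T_C = T_H/COP.
With T_H = 300.15 K, T_C = 300.15 × (1 − 1/30) = 290.14 K.
Converting, 290.14 K = 17.00°C.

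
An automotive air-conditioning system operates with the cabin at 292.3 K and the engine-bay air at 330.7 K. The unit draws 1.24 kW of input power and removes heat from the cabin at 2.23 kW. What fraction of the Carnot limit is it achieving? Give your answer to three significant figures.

COP_actual = Q̇_C/Ẇ = 2.230/1.240 = 1.798.
The reservoir spacing is ΔT = 330.7 − 292.3 = 38.40 K.
COP_Carnot = T_C/ΔT = 292.30/38.40 = 7.612.
η_II = COP_actual/COP_Carnot = 1.798/7.612 = 0.2363.

0.236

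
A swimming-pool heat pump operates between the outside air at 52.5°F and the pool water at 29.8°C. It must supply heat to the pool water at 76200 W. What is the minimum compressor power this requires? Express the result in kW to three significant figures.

4.63 kW

In absolute terms T_C = 284.54 K and T_H = 302.95 K, so ΔT = 18.41 K.
COP_Carnot = T_H/ΔT = 302.95/18.41 = 16.45.
Ẇ_min = Q̇/COP_Carnot = 76200/16.45 = 4631 W = 4.631 kW.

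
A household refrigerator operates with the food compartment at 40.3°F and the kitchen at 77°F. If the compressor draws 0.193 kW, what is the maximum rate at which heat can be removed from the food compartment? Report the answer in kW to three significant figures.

In absolute terms T_C = 277.76 K and T_H = 298.15 K, so ΔT = 20.39 K.
COP_Carnot = T_C/ΔT = 277.76/20.39 = 13.62.
Q̇_max = COP_Carnot × Ẇ = 13.62 × 0.1930 kW = 2.629 kW.

2.63 kW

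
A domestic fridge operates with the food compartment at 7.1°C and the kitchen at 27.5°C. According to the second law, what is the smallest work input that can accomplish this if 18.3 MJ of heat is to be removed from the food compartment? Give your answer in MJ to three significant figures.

1.33 MJ

In absolute terms T_C = 280.25 K and T_H = 300.65 K, so ΔT = 20.40 K.
The reversible limit is COP_R = T_C/ΔT = 13.74, so W_min = Q_C/COP = Q_C·ΔT/T_C.
W_min = 18.30 × 20.40/280.25 = 1.332 MJ.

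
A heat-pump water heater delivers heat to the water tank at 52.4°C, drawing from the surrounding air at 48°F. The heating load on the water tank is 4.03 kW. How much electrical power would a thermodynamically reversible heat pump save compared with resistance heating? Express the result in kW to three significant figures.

In absolute terms T_C = 282.04 K and T_H = 325.55 K, so ΔT = 43.51 K.
COP_Carnot = T_H/ΔT = 325.55/43.51 = 7.482.
Resistance heating needs Ẇ_res = Q̇_H = 4.030 kW; the reversible heat pump needs only Ẇ_hp = Q̇_H/COP = 0.5386 kW.
Saving = 4.030 − 0.5386 = 3.491 kW.

3.49 kW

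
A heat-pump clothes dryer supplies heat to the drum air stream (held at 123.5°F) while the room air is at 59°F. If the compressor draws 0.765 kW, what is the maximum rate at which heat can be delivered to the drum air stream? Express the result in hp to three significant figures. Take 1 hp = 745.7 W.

9.28 hp

In absolute terms T_C = 288.15 K and T_H = 323.98 K, so ΔT = 35.83 K.
COP_Carnot = T_H/ΔT = 323.98/35.83 = 9.041.
Q̇_max = COP_Carnot × Ẇ = 9.041 × 0.7650 kW = 6.917 kW = 9.275 hp.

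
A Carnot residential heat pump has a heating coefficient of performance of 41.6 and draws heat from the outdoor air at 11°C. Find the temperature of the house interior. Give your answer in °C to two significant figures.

18 °C

COP_HP = T_H/(T_H − T_C) rearranges to T_H = COP·T_C/(COP − 1).
With T_C = 284.15 K, T_H = 41.6 × 284.15/40.60 = 291.15 K.
Converting, 291.15 K = 18.00°C.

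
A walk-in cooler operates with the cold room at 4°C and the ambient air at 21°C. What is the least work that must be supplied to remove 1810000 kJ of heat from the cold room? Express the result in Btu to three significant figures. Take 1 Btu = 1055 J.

105000 Btu

In absolute terms T_C = 277.15 K and T_H = 294.15 K, so ΔT = 17.00 K.
The reversible limit is COP_R = T_C/ΔT = 16.30, so W_min = Q_C/COP = Q_C·ΔT/T_C.
W_min = 1810000 × 17.00/277.15 = 111000 kJ = 105200 Btu.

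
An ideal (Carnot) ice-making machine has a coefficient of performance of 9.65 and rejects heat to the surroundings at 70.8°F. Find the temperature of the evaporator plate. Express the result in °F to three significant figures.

For a Carnot refrigerator COP_R = T_C/(T_H − T_C), so T_C = COP·T_H/(1 + COP).
With T_H = 294.71 K, T_C = 9.65 × 294.71/10.65 = 267.03 K.
Converting, 267.03 K = 20.99°F.

21.0 °F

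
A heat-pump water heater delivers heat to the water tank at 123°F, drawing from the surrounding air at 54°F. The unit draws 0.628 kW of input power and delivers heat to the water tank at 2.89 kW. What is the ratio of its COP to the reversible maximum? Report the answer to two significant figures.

0.54

COP_actual = Q̇_H/Ẇ = 2.890/0.6280 = 4.602.
In absolute terms T_C = 285.37 K and T_H = 323.71 K, so ΔT = 38.33 K.
COP_Carnot = T_H/ΔT = 323.71/38.33 = 8.444.
η_II = COP_actual/COP_Carnot = 4.602/8.444 = 0.5450.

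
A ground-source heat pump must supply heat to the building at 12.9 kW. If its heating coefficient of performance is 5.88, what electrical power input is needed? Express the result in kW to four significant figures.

Ẇ = Q̇_H/COP_HP = 12.90/5.88 = 2.194 kW.

2.194 kW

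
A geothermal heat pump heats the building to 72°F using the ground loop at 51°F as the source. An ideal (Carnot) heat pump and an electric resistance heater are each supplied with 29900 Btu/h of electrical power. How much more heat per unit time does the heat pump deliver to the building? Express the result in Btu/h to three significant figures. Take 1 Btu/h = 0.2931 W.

727000 Btu/h

In absolute terms T_C = 283.71 K and T_H = 295.37 K, so ΔT = 11.67 K.
COP_Carnot = T_H/ΔT = 295.37/11.67 = 25.32.
The heat pump delivers Q̇_H = COP × Ẇ = 757000 Btu/h; the resistance heater delivers Ẇ = 29900 Btu/h.
Extra = (COP − 1)·Ẇ = 727100 Btu/h.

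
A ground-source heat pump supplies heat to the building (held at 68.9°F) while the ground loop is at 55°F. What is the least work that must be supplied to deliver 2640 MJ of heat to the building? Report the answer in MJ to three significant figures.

In absolute terms T_C = 285.93 K and T_H = 293.65 K, so ΔT = 7.722 K.
The reversible limit is COP_HP = T_H/ΔT = 38.03, so W_min = Q_H/COP = Q_H·ΔT/T_H.
W_min = 2640 × 7.722/293.65 = 69.43 MJ.

69.4 MJ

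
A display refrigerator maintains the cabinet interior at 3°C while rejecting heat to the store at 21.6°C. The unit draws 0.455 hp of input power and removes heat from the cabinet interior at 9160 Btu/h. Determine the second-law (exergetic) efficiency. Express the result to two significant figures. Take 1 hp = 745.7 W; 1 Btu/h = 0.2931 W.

Converting, Q̇_C = 9160 Btu/h = 3.600 hp, so COP_actual = Q̇_C/Ẇ = 3.600/0.4550 = 7.913.
In absolute terms T_C = 276.15 K and T_H = 294.75 K, so ΔT = 18.60 K.
COP_Carnot = T_C/ΔT = 276.15/18.60 = 14.85.
η_II = COP_actual/COP_Carnot = 7.913/14.85 = 0.5330.

0.53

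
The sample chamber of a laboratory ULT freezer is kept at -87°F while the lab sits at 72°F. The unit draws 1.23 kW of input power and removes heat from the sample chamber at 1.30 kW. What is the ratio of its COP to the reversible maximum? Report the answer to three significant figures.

0.451

COP_actual = Q̇_C/Ẇ = 1.300/1.230 = 1.057.
In absolute terms T_C = 207.04 K and T_H = 295.37 K, so ΔT = 88.33 K.
COP_Carnot = T_C/ΔT = 207.04/88.33 = 2.344.
η_II = COP_actual/COP_Carnot = 1.057/2.344 = 0.4509.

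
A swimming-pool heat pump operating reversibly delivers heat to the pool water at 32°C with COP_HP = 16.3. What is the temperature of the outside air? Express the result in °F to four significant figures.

55.90 °F

COP_HP = T_H/(T_H − T_C) gives T_H − T_C = T_H/COP.
With T_H = 305.15 K, T_C = 305.15 × (1 − 1/16.3) = 286.43 K.
Converting, 286.43 K = 55.90°F.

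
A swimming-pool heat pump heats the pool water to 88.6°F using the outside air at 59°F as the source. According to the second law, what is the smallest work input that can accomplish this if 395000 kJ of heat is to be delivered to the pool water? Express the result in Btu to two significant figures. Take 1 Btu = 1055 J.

In absolute terms T_C = 288.15 K and T_H = 304.59 K, so ΔT = 16.44 K.
The reversible limit is COP_HP = T_H/ΔT = 18.52, so W_min = Q_H/COP = Q_H·ΔT/T_H.
W_min = 395000 × 16.44/304.59 = 21330 kJ = 20210 Btu.

20000 Btu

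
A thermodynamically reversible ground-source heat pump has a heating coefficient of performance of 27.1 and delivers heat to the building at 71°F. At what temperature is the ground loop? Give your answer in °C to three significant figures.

10.8 °C

COP_HP = T_H/(T_H − T_C) gives T_H − T_C = T_H/COP.
With T_H = 294.82 K, T_C = 294.82 × (1 − 1/27.1) = 283.94 K.
Converting, 283.94 K = 10.79°C.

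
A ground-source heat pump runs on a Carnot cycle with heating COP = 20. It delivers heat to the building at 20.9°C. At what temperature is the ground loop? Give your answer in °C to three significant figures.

COP_HP = T_H/(T_H − T_C) gives T_H − T_C = T_H/COP.
With T_H = 294.05 K, T_C = 294.05 × (1 − 1/20) = 279.35 K.
Converting, 279.35 K = 6.20°C.

6.20 °C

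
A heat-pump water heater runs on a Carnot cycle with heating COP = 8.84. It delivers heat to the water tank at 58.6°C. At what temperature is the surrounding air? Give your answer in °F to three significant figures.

69.9 °F

COP_HP = T_H/(T_H − T_C) gives T_H − T_C = T_H/COP.
With T_H = 331.75 K, T_C = 331.75 × (1 − 1/8.84) = 294.22 K.
Converting, 294.22 K = 69.93°F.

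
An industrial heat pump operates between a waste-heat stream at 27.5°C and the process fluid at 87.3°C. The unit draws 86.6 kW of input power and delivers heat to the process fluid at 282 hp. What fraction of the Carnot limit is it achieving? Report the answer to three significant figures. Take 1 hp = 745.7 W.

0.403

Converting, Q̇_H = 282.0 hp = 210.3 kW, so COP_actual = Q̇_H/Ẇ = 210.3/86.60 = 2.428.
In absolute terms T_C = 300.65 K and T_H = 360.45 K, so ΔT = 59.80 K.
COP_Carnot = T_H/ΔT = 360.45/59.80 = 6.028.
η_II = COP_actual/COP_Carnot = 2.428/6.028 = 0.4029.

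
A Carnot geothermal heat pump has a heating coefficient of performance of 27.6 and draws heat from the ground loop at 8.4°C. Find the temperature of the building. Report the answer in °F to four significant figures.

COP_HP = T_H/(T_H − T_C) rearranges to T_H = COP·T_C/(COP − 1).
With T_C = 281.55 K, T_H = 27.6 × 281.55/26.60 = 292.13 K.
Converting, 292.13 K = 66.17°F.

66.17 °F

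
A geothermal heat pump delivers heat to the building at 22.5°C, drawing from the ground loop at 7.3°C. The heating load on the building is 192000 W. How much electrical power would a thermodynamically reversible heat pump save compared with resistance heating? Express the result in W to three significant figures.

182000 W

In absolute terms T_C = 280.45 K and T_H = 295.65 K, so ΔT = 15.20 K.
COP_Carnot = T_H/ΔT = 295.65/15.20 = 19.45.
Resistance heating needs Ẇ_res = Q̇_H = 192000 W; the reversible heat pump needs only Ẇ_hp = Q̇_H/COP = 9871 W.
Saving = 192000 − 9871 = 182100 W.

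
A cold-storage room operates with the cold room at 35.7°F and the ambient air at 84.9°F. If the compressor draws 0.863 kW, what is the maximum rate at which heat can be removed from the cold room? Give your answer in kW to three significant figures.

In absolute terms T_C = 275.21 K and T_H = 302.54 K, so ΔT = 27.33 K.
COP_Carnot = T_C/ΔT = 275.21/27.33 = 10.07.
Q̇_max = COP_Carnot × Ẇ = 10.07 × 0.8630 kW = 8.689 kW.

8.69 kW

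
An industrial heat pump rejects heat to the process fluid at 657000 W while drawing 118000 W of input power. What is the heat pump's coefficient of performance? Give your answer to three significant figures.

5.57

The first law gives Q̇_H = Q̇_C + Ẇ, so the three rates are Q̇_C = 539000, Q̇_H = 657000, Ẇ = 118000 W.
COP_HP = Q̇_H/Ẇ = 657000/118000 = 5.568.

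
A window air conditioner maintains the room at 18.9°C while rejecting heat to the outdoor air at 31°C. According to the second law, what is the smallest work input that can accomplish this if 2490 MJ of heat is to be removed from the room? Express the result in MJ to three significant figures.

In absolute terms T_C = 292.05 K and T_H = 304.15 K, so ΔT = 12.10 K.
The reversible limit is COP_R = T_C/ΔT = 24.14, so W_min = Q_C/COP = Q_C·ΔT/T_C.
W_min = 2490 × 12.10/292.05 = 103.2 MJ.

103 MJ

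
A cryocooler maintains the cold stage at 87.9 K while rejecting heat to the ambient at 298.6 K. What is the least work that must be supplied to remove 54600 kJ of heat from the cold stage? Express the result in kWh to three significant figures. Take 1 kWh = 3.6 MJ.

The reservoir spacing is ΔT = 298.6 − 87.9 = 210.7 K.
The reversible limit is COP_R = T_C/ΔT = 0.4172, so W_min = Q_C/COP = Q_C·ΔT/T_C.
W_min = 54600 × 210.7/87.90 = 130900 kJ = 36.36 kWh.

36.4 kWh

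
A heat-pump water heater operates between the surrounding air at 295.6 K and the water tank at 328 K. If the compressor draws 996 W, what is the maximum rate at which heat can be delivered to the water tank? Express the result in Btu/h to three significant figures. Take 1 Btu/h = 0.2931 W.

The reservoir spacing is ΔT = 328 − 295.6 = 32.40 K.
COP_Carnot = T_H/ΔT = 328.00/32.40 = 10.12.
Q̇_max = COP_Carnot × Ẇ = 10.12 × 996.0 W = 10080 W = 34400 Btu/h.

34400 Btu/h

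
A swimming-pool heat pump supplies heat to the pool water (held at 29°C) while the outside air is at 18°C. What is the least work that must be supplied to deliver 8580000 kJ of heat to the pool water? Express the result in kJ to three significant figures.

312000 kJ

In absolute terms T_C = 291.15 K and T_H = 302.15 K, so ΔT = 11.00 K.
The reversible limit is COP_HP = T_H/ΔT = 27.47, so W_min = Q_H/COP = Q_H·ΔT/T_H.
W_min = 8580000 × 11.00/302.15 = 312400 kJ.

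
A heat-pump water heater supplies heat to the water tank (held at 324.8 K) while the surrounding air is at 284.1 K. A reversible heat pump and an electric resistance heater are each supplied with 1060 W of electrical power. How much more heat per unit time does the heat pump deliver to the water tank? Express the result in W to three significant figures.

The reservoir spacing is ΔT = 324.8 − 284.1 = 40.70 K.
COP_Carnot = T_H/ΔT = 324.80/40.70 = 7.980.
The heat pump delivers Q̇_H = COP × Ẇ = 8459 W; the resistance heater delivers Ẇ = 1060 W.
Extra = (COP − 1)·Ẇ = 7399 W.

7400 W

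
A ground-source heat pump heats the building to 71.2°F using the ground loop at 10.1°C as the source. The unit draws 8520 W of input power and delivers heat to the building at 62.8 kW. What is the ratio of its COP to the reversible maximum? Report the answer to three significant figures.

0.292

Converting, Q̇_H = 62.80 kW = 62800 W, so COP_actual = Q̇_H/Ẇ = 62800/8520 = 7.371.
In absolute terms T_C = 283.25 K and T_H = 294.93 K, so ΔT = 11.68 K.
COP_Carnot = T_H/ΔT = 294.93/11.68 = 25.26.
η_II = COP_actual/COP_Carnot = 7.371/25.26 = 0.2919.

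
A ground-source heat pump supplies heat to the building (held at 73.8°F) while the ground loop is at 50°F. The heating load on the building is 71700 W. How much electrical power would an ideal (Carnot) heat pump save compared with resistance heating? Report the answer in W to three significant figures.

68500 W

In absolute terms T_C = 283.15 K and T_H = 296.37 K, so ΔT = 13.22 K.
COP_Carnot = T_H/ΔT = 296.37/13.22 = 22.41.
Resistance heating needs Ẇ_res = Q̇_H = 71700 W; the reversible heat pump needs only Ẇ_hp = Q̇_H/COP = 3199 W.
Saving = 71700 − 3199 = 68500 W.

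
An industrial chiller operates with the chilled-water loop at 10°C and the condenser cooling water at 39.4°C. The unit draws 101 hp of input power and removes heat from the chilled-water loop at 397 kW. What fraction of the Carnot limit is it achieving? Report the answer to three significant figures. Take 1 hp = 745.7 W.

0.547

Converting, Q̇_C = 397.0 kW = 532.4 hp, so COP_actual = Q̇_C/Ẇ = 532.4/101.0 = 5.271.
In absolute terms T_C = 283.15 K and T_H = 312.55 K, so ΔT = 29.40 K.
COP_Carnot = T_C/ΔT = 283.15/29.40 = 9.631.
η_II = COP_actual/COP_Carnot = 5.271/9.631 = 0.5473.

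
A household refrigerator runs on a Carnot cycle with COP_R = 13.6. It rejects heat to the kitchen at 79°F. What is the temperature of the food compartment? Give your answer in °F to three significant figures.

For a Carnot refrigerator COP_R = T_C/(T_H − T_C), so T_C = COP·T_H/(1 + COP).
With T_H = 299.26 K, T_C = 13.6 × 299.26/14.60 = 278.76 K.
Converting, 278.76 K = 42.10°F.

42.1 °F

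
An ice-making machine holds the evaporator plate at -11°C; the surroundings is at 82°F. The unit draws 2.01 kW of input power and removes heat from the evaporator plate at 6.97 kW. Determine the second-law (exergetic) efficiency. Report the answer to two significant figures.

COP_actual = Q̇_C/Ẇ = 6.970/2.010 = 3.468.
In absolute terms T_C = 262.15 K and T_H = 300.93 K, so ΔT = 38.78 K.
COP_Carnot = T_C/ΔT = 262.15/38.78 = 6.760.
η_II = COP_actual/COP_Carnot = 3.468/6.760 = 0.5129.

0.51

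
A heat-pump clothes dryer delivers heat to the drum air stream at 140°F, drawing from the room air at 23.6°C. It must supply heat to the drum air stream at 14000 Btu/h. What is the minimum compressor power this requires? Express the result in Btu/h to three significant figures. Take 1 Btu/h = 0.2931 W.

In absolute terms T_C = 296.75 K and T_H = 333.15 K, so ΔT = 36.40 K.
COP_Carnot = T_H/ΔT = 333.15/36.40 = 9.152.
Ẇ_min = Q̇/COP_Carnot = 14000/9.152 = 1530 Btu/h.

1530 Btu/h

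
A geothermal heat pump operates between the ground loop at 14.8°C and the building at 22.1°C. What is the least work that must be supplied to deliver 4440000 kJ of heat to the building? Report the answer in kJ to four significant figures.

In absolute terms T_C = 287.95 K and T_H = 295.25 K, so ΔT = 7.300 K.
The reversible limit is COP_HP = T_H/ΔT = 40.45, so W_min = Q_H/COP = Q_H·ΔT/T_H.
W_min = 4440000 × 7.300/295.25 = 109800 kJ.

109800 kJ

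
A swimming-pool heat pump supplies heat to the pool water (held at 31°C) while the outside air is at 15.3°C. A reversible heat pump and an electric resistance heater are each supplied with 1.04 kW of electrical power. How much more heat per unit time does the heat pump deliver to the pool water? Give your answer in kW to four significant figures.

In absolute terms T_C = 288.45 K and T_H = 304.15 K, so ΔT = 15.70 K.
COP_Carnot = T_H/ΔT = 304.15/15.70 = 19.37.
The heat pump delivers Q̇_H = COP × Ẇ = 20.15 kW; the resistance heater delivers Ẇ = 1.040 kW.
Extra = (COP − 1)·Ẇ = 19.11 kW.

19.11 kW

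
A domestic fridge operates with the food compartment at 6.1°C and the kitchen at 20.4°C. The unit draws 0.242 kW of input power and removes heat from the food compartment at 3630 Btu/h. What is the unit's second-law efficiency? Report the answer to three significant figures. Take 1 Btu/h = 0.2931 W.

0.225

Converting, Q̇_C = 3630 Btu/h = 1.064 kW, so COP_actual = Q̇_C/Ẇ = 1.064/0.2420 = 4.397.
In absolute terms T_C = 279.25 K and T_H = 293.55 K, so ΔT = 14.30 K.
COP_Carnot = T_C/ΔT = 279.25/14.30 = 19.53.
η_II = COP_actual/COP_Carnot = 4.397/19.53 = 0.2251.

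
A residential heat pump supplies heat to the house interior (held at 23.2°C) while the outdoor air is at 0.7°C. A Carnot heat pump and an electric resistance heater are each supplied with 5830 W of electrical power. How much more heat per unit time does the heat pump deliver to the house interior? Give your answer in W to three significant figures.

71000 W

In absolute terms T_C = 273.85 K and T_H = 296.35 K, so ΔT = 22.50 K.
COP_Carnot = T_H/ΔT = 296.35/22.50 = 13.17.
The heat pump delivers Q̇_H = COP × Ẇ = 76790 W; the resistance heater delivers Ẇ = 5830 W.
Extra = (COP − 1)·Ẇ = 70960 W.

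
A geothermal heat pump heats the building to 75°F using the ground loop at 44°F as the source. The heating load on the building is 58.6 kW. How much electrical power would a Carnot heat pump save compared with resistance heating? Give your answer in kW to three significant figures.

55.2 kW

In absolute terms T_C = 279.82 K and T_H = 297.04 K, so ΔT = 17.22 K.
COP_Carnot = T_H/ΔT = 297.04/17.22 = 17.25.
Resistance heating needs Ẇ_res = Q̇_H = 58.60 kW; the reversible heat pump needs only Ẇ_hp = Q̇_H/COP = 3.398 kW.
Saving = 58.60 − 3.398 = 55.20 kW.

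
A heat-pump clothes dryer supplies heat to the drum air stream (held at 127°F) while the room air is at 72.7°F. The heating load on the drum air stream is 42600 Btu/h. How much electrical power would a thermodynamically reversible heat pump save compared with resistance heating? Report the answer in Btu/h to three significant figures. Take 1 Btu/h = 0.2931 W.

38700 Btu/h

In absolute terms T_C = 295.76 K and T_H = 325.93 K, so ΔT = 30.17 K.
COP_Carnot = T_H/ΔT = 325.93/30.17 = 10.80.
Resistance heating needs Ẇ_res = Q̇_H = 42600 Btu/h; the reversible heat pump needs only Ẇ_hp = Q̇_H/COP = 3943 Btu/h.
Saving = 42600 − 3943 = 38660 Btu/h.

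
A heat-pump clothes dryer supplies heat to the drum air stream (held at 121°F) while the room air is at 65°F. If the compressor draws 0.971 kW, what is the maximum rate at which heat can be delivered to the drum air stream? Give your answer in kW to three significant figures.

10.1 kW

In absolute terms T_C = 291.48 K and T_H = 322.59 K, so ΔT = 31.11 K.
COP_Carnot = T_H/ΔT = 322.59/31.11 = 10.37.
Q̇_max = COP_Carnot × Ẇ = 10.37 × 0.9710 kW = 10.07 kW.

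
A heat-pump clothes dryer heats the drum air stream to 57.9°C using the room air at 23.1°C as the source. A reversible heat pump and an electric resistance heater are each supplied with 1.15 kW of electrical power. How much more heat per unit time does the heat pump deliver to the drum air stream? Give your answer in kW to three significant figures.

9.79 kW

In absolute terms T_C = 296.25 K and T_H = 331.05 K, so ΔT = 34.80 K.
COP_Carnot = T_H/ΔT = 331.05/34.80 = 9.513.
The heat pump delivers Q̇_H = COP × Ẇ = 10.94 kW; the resistance heater delivers Ẇ = 1.150 kW.
Extra = (COP − 1)·Ẇ = 9.790 kW.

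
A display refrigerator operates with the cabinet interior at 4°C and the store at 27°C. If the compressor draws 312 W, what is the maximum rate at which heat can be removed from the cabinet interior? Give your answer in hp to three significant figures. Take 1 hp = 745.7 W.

In absolute terms T_C = 277.15 K and T_H = 300.15 K, so ΔT = 23.00 K.
COP_Carnot = T_C/ΔT = 277.15/23.00 = 12.05.
Q̇_max = COP_Carnot × Ẇ = 12.05 × 312.0 W = 3760 W = 5.042 hp.

5.04 hp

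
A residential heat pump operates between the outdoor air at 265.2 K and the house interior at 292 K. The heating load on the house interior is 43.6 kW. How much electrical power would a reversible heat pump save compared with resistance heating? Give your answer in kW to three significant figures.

39.6 kW

The reservoir spacing is ΔT = 292 − 265.2 = 26.80 K.
COP_Carnot = T_H/ΔT = 292.00/26.80 = 10.90.
Resistance heating needs Ẇ_res = Q̇_H = 43.60 kW; the reversible heat pump needs only Ẇ_hp = Q̇_H/COP = 4.002 kW.
Saving = 43.60 − 4.002 = 39.60 kW.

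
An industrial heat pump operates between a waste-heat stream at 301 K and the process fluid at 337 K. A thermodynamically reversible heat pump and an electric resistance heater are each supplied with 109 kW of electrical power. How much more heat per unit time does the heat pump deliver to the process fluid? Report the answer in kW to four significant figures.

The reservoir spacing is ΔT = 337 − 301 = 36.00 K.
COP_Carnot = T_H/ΔT = 337.00/36.00 = 9.361.
The heat pump delivers Q̇_H = COP × Ẇ = 1020 kW; the resistance heater delivers Ẇ = 109.0 kW.
Extra = (COP − 1)·Ẇ = 911.4 kW.

911.4 kW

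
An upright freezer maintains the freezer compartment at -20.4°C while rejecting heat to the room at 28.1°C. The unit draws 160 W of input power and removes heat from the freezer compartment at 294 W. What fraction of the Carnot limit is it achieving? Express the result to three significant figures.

0.353

COP_actual = Q̇_C/Ẇ = 294.0/160.0 = 1.838.
In absolute terms T_C = 252.75 K and T_H = 301.25 K, so ΔT = 48.50 K.
COP_Carnot = T_C/ΔT = 252.75/48.50 = 5.211.
η_II = COP_actual/COP_Carnot = 1.838/5.211 = 0.3526.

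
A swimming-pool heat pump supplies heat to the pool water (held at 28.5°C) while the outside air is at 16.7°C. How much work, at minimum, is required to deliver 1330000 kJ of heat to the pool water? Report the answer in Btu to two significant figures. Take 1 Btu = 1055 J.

49000 Btu

In absolute terms T_C = 289.85 K and T_H = 301.65 K, so ΔT = 11.80 K.
The reversible limit is COP_HP = T_H/ΔT = 25.56, so W_min = Q_H/COP = Q_H·ΔT/T_H.
W_min = 1330000 × 11.80/301.65 = 52030 kJ = 49310 Btu.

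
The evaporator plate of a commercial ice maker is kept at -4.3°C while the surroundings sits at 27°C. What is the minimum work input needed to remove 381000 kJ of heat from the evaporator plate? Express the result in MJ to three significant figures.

44.4 MJ

In absolute terms T_C = 268.85 K and T_H = 300.15 K, so ΔT = 31.30 K.
The reversible limit is COP_R = T_C/ΔT = 8.589, so W_min = Q_C/COP = Q_C·ΔT/T_C.
W_min = 381000 × 31.30/268.85 = 44360 kJ = 44.36 MJ.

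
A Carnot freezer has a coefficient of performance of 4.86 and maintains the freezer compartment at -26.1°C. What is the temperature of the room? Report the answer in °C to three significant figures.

24.7 °C

COP_R = T_C/(T_H − T_C) gives T_H − T_C = T_C/COP.
With T_C = 247.05 K, T_H = 247.05 × (1 + 1/4.86) = 297.88 K.
Converting, 297.88 K = 24.73°C.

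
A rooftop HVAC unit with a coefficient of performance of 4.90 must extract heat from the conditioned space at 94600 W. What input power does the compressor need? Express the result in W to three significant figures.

Ẇ = Q̇_C/COP = 94600/4.90 = 19310 W.

19300 W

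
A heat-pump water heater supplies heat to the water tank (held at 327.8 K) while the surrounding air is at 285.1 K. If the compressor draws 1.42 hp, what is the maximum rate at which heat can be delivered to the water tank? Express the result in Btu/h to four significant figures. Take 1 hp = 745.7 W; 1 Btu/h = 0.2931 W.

27730 Btu/h

The reservoir spacing is ΔT = 327.8 − 285.1 = 42.70 K.
COP_Carnot = T_H/ΔT = 327.80/42.70 = 7.677.
Q̇_max = COP_Carnot × Ẇ = 7.677 × 1.420 hp = 10.90 hp = 27730 Btu/h.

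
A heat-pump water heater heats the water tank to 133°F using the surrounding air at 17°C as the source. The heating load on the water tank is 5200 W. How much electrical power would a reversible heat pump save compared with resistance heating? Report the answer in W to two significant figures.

In absolute terms T_C = 290.15 K and T_H = 329.26 K, so ΔT = 39.11 K.
COP_Carnot = T_H/ΔT = 329.26/39.11 = 8.419.
Resistance heating needs Ẇ_res = Q̇_H = 5200 W; the reversible heat pump needs only Ẇ_hp = Q̇_H/COP = 617.7 W.
Saving = 5200 − 617.7 = 4582 W.

4600 W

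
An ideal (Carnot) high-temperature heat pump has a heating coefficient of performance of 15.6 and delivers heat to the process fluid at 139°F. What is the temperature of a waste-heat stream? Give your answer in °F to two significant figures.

COP_HP = T_H/(T_H − T_C) gives T_H − T_C = T_H/COP.
With T_H = 332.59 K, T_C = 332.59 × (1 − 1/15.6) = 311.27 K.
Converting, 311.27 K = 100.62°F.

100 °F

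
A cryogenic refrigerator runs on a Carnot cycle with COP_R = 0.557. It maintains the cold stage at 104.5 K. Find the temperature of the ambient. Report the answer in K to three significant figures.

292 K

COP_R = T_C/(T_H − T_C) gives T_H − T_C = T_C/COP.
With T_C = 104.50 K, T_H = 104.50 × (1 + 1/0.557) = 292.11 K.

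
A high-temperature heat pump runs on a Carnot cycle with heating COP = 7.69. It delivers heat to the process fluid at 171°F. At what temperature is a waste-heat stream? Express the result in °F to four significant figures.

COP_HP = T_H/(T_H − T_C) gives T_H − T_C = T_H/COP.
With T_H = 350.37 K, T_C = 350.37 × (1 − 1/7.69) = 304.81 K.
Converting, 304.81 K = 88.99°F.

88.99 °F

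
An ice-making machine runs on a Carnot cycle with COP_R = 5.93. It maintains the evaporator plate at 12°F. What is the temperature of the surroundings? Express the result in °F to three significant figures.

COP_R = T_C/(T_H − T_C) gives T_H − T_C = T_C/COP.
With T_C = 262.04 K, T_H = 262.04 × (1 + 1/5.93) = 306.23 K.
Converting, 306.23 K = 91.54°F.

91.5 °F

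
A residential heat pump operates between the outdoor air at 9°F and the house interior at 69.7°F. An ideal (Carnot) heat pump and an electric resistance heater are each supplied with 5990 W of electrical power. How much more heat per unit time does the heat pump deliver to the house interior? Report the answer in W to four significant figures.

In absolute terms T_C = 260.37 K and T_H = 294.09 K, so ΔT = 33.72 K.
COP_Carnot = T_H/ΔT = 294.09/33.72 = 8.721.
The heat pump delivers Q̇_H = COP × Ẇ = 52240 W; the resistance heater delivers Ẇ = 5990 W.
Extra = (COP − 1)·Ẇ = 46250 W.

46250 W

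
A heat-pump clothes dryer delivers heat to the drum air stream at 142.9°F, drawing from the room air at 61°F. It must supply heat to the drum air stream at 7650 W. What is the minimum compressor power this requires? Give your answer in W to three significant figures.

In absolute terms T_C = 289.26 K and T_H = 334.76 K, so ΔT = 45.50 K.
COP_Carnot = T_H/ΔT = 334.76/45.50 = 7.357.
Ẇ_min = Q̇/COP_Carnot = 7650/7.357 = 1040 W.

1040 W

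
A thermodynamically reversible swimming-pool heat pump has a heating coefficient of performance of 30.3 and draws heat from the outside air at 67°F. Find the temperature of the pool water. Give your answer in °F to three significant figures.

COP_HP = T_H/(T_H − T_C) rearranges to T_H = COP·T_C/(COP − 1).
With T_C = 292.59 K, T_H = 30.3 × 292.59/29.30 = 302.58 K.
Converting, 302.58 K = 84.98°F.

85.0 °F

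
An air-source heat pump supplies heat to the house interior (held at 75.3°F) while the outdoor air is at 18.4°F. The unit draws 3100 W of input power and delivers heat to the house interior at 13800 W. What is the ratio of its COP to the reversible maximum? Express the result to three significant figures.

COP_actual = Q̇_H/Ẇ = 13800/3100 = 4.452.
In absolute terms T_C = 265.59 K and T_H = 297.21 K, so ΔT = 31.61 K.
COP_Carnot = T_H/ΔT = 297.21/31.61 = 9.402.
η_II = COP_actual/COP_Carnot = 4.452/9.402 = 0.4735.

0.473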